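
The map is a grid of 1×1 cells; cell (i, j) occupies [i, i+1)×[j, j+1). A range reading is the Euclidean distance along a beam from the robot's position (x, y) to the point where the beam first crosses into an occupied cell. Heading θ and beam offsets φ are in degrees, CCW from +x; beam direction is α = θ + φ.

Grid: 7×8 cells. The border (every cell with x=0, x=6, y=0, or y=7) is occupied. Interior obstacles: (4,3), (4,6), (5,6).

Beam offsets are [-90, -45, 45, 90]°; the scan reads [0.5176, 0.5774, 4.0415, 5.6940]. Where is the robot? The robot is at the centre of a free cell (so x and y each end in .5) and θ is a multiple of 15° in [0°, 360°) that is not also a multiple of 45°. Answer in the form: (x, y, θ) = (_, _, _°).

Candidates: 27 free-cell centres × 16 headings = 432 poses. Raycast each; keep the one whose scan matches to 4 dp.
  (2.5, 3.5, 285°): beam 1 = 1.5529 ≠ 0.5176 ✗
  (3.5, 5.5, 75°): beam 1 = 2.5882 ≠ 0.5176 ✗
  (4.5, 4.5, 285°): beam 1 = 3.6235 ≠ 0.5176 ✗
  (4.5, 5.5, 105°): beam 1 = 1.5529 ≠ 0.5176 ✗
  (5.5, 3.5, 345°): beam 1 = 2.5882 ≠ 0.5176 ✗
  …
  (2.5, 1.5, 345°): r_1=0.5176, r_2=0.5774, r_3=4.0415, r_4=5.6940 — all match ✓
Unique over the lattice → pose = (2.5, 1.5, 345°).

(x, y, θ) = (2.5, 1.5, 345°)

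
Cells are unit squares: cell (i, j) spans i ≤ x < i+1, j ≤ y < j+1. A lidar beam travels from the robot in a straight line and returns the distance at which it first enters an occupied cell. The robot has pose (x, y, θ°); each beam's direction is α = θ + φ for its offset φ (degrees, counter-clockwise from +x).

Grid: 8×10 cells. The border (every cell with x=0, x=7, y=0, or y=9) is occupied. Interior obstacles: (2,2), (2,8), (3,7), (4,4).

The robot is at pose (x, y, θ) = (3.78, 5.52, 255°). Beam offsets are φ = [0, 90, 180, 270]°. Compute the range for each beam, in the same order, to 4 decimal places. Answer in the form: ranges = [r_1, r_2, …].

ranges = [3.0137, 3.3336, 3.6028, 2.8781]

beam 1: φ=0°, α=255°
  direction (-0.2588, -0.9659); cell (3,5); t to first gridline: x 3.0137, y 0.5383 (then +3.8637 / +1.0353)
    (3,4) via y @ 0.5383
    (3,3) via y @ 1.5736
    (3,2) via y @ 2.6089
    (2,2) via x @ 3.0137  # hit
  → r_1 = 3.0137
beam 2: φ=90°, α=345°
  direction (0.9659, -0.2588); cell (3,5); t to first gridline: x 0.2278, y 2.0091 (then +1.0353 / +3.8637)
    (4,5) via x @ 0.2278
    (5,5) via x @ 1.2630
    (5,4) via y @ 2.0091
    (6,4) via x @ 2.2983
    (7,4) via x @ 3.3336  # hit
  → r_2 = 3.3336
beam 3: φ=180°, α=75°
  direction (0.2588, 0.9659); cell (3,5); t to first gridline: x 0.8500, y 0.4969 (then +3.8637 / +1.0353)
    (3,6) via y @ 0.4969
    (4,6) via x @ 0.8500
    (4,7) via y @ 1.5322
    (4,8) via y @ 2.5675
    (4,9) via y @ 3.6028  # hit
  → r_3 = 3.6028
beam 4: φ=270°, α=165°
  direction (-0.9659, 0.2588); cell (3,5); t to first gridline: x 0.8075, y 1.8546 (then +1.0353 / +3.8637)
    (2,5) via x @ 0.8075
    (1,5) via x @ 1.8428
    (1,6) via y @ 1.8546
    (0,6) via x @ 2.8781  # hit
  → r_4 = 2.8781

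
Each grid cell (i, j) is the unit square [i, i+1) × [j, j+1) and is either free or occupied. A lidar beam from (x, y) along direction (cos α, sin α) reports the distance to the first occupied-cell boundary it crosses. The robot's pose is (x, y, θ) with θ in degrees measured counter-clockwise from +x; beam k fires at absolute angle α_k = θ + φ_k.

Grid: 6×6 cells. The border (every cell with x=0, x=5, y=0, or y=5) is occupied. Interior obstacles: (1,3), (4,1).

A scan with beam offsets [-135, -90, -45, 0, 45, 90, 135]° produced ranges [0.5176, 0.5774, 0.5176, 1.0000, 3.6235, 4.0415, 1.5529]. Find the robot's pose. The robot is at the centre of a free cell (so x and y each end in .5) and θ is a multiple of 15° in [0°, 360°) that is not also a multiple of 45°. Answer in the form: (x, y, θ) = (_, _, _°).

Candidates: 14 free-cell centres × 16 headings = 224 poses. Raycast each; keep the one whose scan matches to 4 dp.
  (3.5, 2.5, 345°): beam 1 = 2.8868 ≠ 0.5176 ✗
  (1.5, 4.5, 210°): beam 4 = 0.5774 ≠ 1.0000 ✗
  (4.5, 2.5, 165°): beam 1 = 0.5774 ≠ 0.5176 ✗
  (1.5, 1.5, 195°): beam 1 = 4.0415 ≠ 0.5176 ✗
  (1.5, 2.5, 75°): beam 1 = 1.7321 ≠ 0.5176 ✗
  …
  (1.5, 1.5, 330°): r_1=0.5176, r_2=0.5774, r_3=0.5176, r_4=1.0000, r_5=3.6235, r_6=4.0415, r_7=1.5529 — all match ✓
Unique over the lattice → pose = (1.5, 1.5, 330°).

(x, y, θ) = (1.5, 1.5, 330°)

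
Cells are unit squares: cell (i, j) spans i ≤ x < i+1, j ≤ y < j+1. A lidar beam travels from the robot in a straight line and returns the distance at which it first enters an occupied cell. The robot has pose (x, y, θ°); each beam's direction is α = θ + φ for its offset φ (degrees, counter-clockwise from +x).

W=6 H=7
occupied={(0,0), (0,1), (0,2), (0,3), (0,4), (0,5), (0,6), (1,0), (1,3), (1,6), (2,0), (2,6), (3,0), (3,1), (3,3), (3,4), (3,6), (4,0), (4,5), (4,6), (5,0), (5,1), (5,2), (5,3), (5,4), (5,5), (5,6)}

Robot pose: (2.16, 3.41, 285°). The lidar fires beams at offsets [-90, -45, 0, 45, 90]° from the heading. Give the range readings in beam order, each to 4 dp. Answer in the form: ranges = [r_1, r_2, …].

ranges = [0.1656, 0.3200, 2.4950, 3.2793, 0.8696]

beam 1: φ=-90°, α=195°
  d=(-0.9659,-0.2588)  start (2,3)  tX=0.1656 tY=1.5841  stride 1/|dx|=1.0353 1/|dy|=3.8637
    cross x-line → (1,3), t=0.1656 (wall)
  → r_1 = 0.1656
beam 2: φ=-45°, α=240°
  d=(-0.5000,-0.8660)  start (2,3)  tX=0.3200 tY=0.4734  stride 1/|dx|=2.0000 1/|dy|=1.1547
    cross x-line → (1,3), t=0.3200 (wall)
  → r_2 = 0.3200
beam 3: φ=0°, α=285°
  d=(0.2588,-0.9659)  start (2,3)  tX=3.2455 tY=0.4245  stride 1/|dx|=3.8637 1/|dy|=1.0353
    cross y-line → (2,2), t=0.4245
    cross y-line → (2,1), t=1.4597
    cross y-line → (2,0), t=2.4950 (wall)
  → r_3 = 2.4950
beam 4: φ=45°, α=330°
  d=(0.8660,-0.5000)  start (2,3)  tX=0.9699 tY=0.8200  stride 1/|dx|=1.1547 1/|dy|=2.0000
    cross y-line → (2,2), t=0.8200
    cross x-line → (3,2), t=0.9699
    cross x-line → (4,2), t=2.1246
    cross y-line → (4,1), t=2.8200
    cross x-line → (5,1), t=3.2793 (wall)
  → r_4 = 3.2793
beam 5: φ=90°, α=15°
  d=(0.9659,0.2588)  start (2,3)  tX=0.8696 tY=2.2796  stride 1/|dx|=1.0353 1/|dy|=3.8637
    cross x-line → (3,3), t=0.8696 (wall)
  → r_5 = 0.8696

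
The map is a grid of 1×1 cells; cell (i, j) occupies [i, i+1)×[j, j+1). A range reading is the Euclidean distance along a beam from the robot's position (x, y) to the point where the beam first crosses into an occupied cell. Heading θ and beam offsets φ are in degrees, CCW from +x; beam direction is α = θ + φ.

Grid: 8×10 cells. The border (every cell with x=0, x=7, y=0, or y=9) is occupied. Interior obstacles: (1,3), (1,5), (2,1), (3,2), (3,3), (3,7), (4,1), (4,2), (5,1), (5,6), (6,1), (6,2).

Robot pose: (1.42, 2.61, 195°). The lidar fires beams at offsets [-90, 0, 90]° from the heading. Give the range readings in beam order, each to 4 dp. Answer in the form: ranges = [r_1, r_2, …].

beam 1: φ=-90°, α=105°
  d=(-0.2588,0.9659)  start (1,2)  tX=1.6228 tY=0.4038  stride 1/|dx|=3.8637 1/|dy|=1.0353
    cross y-line → (1,3), t=0.4038 (wall)
  → r_1 = 0.4038
beam 2: φ=0°, α=195°
  d=(-0.9659,-0.2588)  start (1,2)  tX=0.4348 tY=2.3569  stride 1/|dx|=1.0353 1/|dy|=3.8637
    cross x-line → (0,2), t=0.4348 (wall)
  → r_2 = 0.4348
beam 3: φ=90°, α=285°
  d=(0.2588,-0.9659)  start (1,2)  tX=2.2409 tY=0.6315  stride 1/|dx|=3.8637 1/|dy|=1.0353
    cross y-line → (1,1), t=0.6315
    cross y-line → (1,0), t=1.6668 (wall)
  → r_3 = 1.6668

ranges = [0.4038, 0.4348, 1.6668]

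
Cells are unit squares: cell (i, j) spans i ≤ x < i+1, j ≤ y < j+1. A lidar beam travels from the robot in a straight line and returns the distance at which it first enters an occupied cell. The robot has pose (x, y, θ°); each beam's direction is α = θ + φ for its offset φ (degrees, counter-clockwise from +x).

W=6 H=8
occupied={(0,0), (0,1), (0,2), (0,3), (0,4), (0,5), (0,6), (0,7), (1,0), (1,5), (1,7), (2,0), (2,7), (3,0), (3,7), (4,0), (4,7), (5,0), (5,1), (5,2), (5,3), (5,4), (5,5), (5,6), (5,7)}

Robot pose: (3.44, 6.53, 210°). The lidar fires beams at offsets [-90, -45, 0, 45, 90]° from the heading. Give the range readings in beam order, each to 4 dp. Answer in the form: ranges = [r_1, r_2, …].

beam 1: φ=-90°, α=120°
  d=(-0.5000,0.8660)  start (3,6)  tX=0.8800 tY=0.5427  stride 1/|dx|=2.0000 1/|dy|=1.1547
    cross y-line → (3,7), t=0.5427 (wall)
  → r_1 = 0.5427
beam 2: φ=-45°, α=165°
  d=(-0.9659,0.2588)  start (3,6)  tX=0.4555 tY=1.8159  stride 1/|dx|=1.0353 1/|dy|=3.8637
    cross x-line → (2,6), t=0.4555
    cross x-line → (1,6), t=1.4908
    cross y-line → (1,7), t=1.8159 (wall)
  → r_2 = 1.8159
beam 3: φ=0°, α=210°
  d=(-0.8660,-0.5000)  start (3,6)  tX=0.5081 tY=1.0600  stride 1/|dx|=1.1547 1/|dy|=2.0000
    cross x-line → (2,6), t=0.5081
    cross y-line → (2,5), t=1.0600
    cross x-line → (1,5), t=1.6628 (wall)
  → r_3 = 1.6628
beam 4: φ=45°, α=255°
  d=(-0.2588,-0.9659)  start (3,6)  tX=1.7000 tY=0.5487  stride 1/|dx|=3.8637 1/|dy|=1.0353
    cross y-line → (3,5), t=0.5487
    cross y-line → (3,4), t=1.5840
    cross x-line → (2,4), t=1.7000
    cross y-line → (2,3), t=2.6192
    cross y-line → (2,2), t=3.6545
    cross y-line → (2,1), t=4.6898
    cross x-line → (1,1), t=5.5637
    cross y-line → (1,0), t=5.7251 (wall)
  → r_4 = 5.7251
beam 5: φ=90°, α=300°
  d=(0.5000,-0.8660)  start (3,6)  tX=1.1200 tY=0.6120  stride 1/|dx|=2.0000 1/|dy|=1.1547
    cross y-line → (3,5), t=0.6120
    cross x-line → (4,5), t=1.1200
    cross y-line → (4,4), t=1.7667
    cross y-line → (4,3), t=2.9214
    cross x-line → (5,3), t=3.1200 (wall)
  → r_5 = 3.1200

ranges = [0.5427, 1.8159, 1.6628, 5.7251, 3.1200]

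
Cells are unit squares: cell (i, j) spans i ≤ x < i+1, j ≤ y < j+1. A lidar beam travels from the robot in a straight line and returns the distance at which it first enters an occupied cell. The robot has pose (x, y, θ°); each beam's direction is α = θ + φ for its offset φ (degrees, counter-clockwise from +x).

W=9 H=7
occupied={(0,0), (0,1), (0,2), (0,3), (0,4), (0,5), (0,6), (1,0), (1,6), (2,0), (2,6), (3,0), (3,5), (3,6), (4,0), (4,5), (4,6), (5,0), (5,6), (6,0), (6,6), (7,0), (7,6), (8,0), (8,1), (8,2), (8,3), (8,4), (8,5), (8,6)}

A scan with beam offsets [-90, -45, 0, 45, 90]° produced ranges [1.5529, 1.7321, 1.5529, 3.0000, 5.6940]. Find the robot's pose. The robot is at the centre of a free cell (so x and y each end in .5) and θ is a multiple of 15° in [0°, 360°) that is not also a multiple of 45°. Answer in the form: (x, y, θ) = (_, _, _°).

The pose lattice has 33·16 = 528 candidates. Test each by forward raycasting.
  (3.5, 4.5, 150°): beam 1 = 0.5774 ≠ 1.5529 ✗
  (3.5, 4.5, 30°): beam 1 = 4.0415 ≠ 1.5529 ✗
  (2.5, 3.5, 300°): beam 1 = 1.7321 ≠ 1.5529 ✗
  (6.5, 4.5, 240°): beam 1 = 1.7321 ≠ 1.5529 ✗
  …
  (2.5, 2.5, 285°): r_1=1.5529, r_2=1.7321, r_3=1.5529, r_4=3.0000, r_5=5.6940 — all match ✓
Only this pose fits every beam.

(x, y, θ) = (2.5, 2.5, 285°)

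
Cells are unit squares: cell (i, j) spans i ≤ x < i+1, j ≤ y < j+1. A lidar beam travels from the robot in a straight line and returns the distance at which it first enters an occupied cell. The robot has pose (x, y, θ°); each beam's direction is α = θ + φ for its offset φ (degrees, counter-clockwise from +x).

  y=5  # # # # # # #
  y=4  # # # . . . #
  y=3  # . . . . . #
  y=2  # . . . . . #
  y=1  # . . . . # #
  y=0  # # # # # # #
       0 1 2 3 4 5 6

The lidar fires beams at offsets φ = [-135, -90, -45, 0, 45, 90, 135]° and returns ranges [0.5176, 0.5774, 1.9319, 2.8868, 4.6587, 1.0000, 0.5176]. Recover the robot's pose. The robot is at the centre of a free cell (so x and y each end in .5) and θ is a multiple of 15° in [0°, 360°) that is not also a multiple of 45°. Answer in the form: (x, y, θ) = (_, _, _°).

Candidates: 17 free-cell centres × 16 headings = 272 poses. Raycast each; keep the one whose scan matches to 4 dp.
  (4.5, 3.5, 60°): beam 1 = 1.9319 ≠ 0.5176 ✗
  (3.5, 2.5, 165°): beam 1 = 2.8868 ≠ 0.5176 ✗
  (3.5, 3.5, 195°): beam 1 = 1.7321 ≠ 0.5176 ✗
  …
  (1.5, 3.5, 300°): r_1=0.5176, r_2=0.5774, r_3=1.9319, r_4=2.8868, r_5=4.6587, r_6=1.0000, r_7=0.5176 — all match ✓
Only this pose fits every beam.

(x, y, θ) = (1.5, 3.5, 300°)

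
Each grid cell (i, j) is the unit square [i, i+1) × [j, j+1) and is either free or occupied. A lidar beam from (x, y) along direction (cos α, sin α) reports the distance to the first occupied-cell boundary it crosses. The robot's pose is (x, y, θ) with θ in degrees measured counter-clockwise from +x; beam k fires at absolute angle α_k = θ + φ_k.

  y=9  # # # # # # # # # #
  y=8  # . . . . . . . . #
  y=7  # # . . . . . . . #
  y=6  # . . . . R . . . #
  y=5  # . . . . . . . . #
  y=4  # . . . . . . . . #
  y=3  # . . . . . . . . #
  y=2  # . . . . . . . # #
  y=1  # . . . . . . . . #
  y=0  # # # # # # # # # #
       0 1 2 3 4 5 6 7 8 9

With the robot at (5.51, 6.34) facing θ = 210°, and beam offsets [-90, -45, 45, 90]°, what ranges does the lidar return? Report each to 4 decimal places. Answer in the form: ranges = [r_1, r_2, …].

ranges = [3.0715, 3.6338, 5.5284, 4.9800]

beam 1: φ=-90°, α=120°
  direction (-0.5000, 0.8660); cell (5,6); t to first gridline: x 1.0200, y 0.7621 (then +2.0000 / +1.1547)
    (5,7) via y @ 0.7621
    (4,7) via x @ 1.0200
    (4,8) via y @ 1.9168
    (3,8) via x @ 3.0200
    (3,9) via y @ 3.0715  # hit
  → r_1 = 3.0715
beam 2: φ=-45°, α=165°
  direction (-0.9659, 0.2588); cell (5,6); t to first gridline: x 0.5280, y 2.5500 (then +1.0353 / +3.8637)
    (4,6) via x @ 0.5280
    (3,6) via x @ 1.5633
    (3,7) via y @ 2.5500
    (2,7) via x @ 2.5985
    (1,7) via x @ 3.6338  # hit
  → r_2 = 3.6338
beam 3: φ=45°, α=255°
  direction (-0.2588, -0.9659); cell (5,6); t to first gridline: x 1.9705, y 0.3520 (then +3.8637 / +1.0353)
    (5,5) via y @ 0.3520
    (5,4) via y @ 1.3873
    (4,4) via x @ 1.9705
    (4,3) via y @ 2.4225
    (4,2) via y @ 3.4578
    (4,1) via y @ 4.4931
    (4,0) via y @ 5.5284  # hit
  → r_3 = 5.5284
beam 4: φ=90°, α=300°
  direction (0.5000, -0.8660); cell (5,6); t to first gridline: x 0.9800, y 0.3926 (then +2.0000 / +1.1547)
    (5,5) via y @ 0.3926
    (6,5) via x @ 0.9800
    (6,4) via y @ 1.5473
    (6,3) via y @ 2.7020
    (7,3) via x @ 2.9800
    (7,2) via y @ 3.8567
    (8,2) via x @ 4.9800  # hit
  → r_4 = 4.9800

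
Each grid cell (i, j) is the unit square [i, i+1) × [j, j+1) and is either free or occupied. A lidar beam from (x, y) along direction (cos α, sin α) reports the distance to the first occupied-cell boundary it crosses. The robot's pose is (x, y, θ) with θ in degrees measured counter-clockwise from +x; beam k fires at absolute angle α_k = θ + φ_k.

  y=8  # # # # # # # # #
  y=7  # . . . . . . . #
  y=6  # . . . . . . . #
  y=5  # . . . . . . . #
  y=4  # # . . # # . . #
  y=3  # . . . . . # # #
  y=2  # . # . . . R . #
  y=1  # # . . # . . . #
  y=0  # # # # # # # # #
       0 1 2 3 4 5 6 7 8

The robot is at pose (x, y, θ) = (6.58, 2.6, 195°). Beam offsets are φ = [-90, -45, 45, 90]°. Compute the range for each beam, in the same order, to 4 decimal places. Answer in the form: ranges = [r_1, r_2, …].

ranges = [0.4141, 2.8000, 1.8475, 1.6564]

beam 1: φ=-90°, α=105°
  cosα=-0.2588 sinα=0.9659 | (6,2) | tMaxX 2.2409 tMaxY 0.4141 | tΔX 3.8637 tΔY 1.0353
    t=0.4141 [y] (6,3) — stop
  → r_1 = 0.4141
beam 2: φ=-45°, α=150°
  cosα=-0.8660 sinα=0.5000 | (6,2) | tMaxX 0.6697 tMaxY 0.8000 | tΔX 1.1547 tΔY 2.0000
    t=0.6697 [x] (5,2)
    t=0.8000 [y] (5,3)
    t=1.8244 [x] (4,3)
    t=2.8000 [y] (4,4) — stop
  → r_2 = 2.8000
beam 3: φ=45°, α=240°
  cosα=-0.5000 sinα=-0.8660 | (6,2) | tMaxX 1.1600 tMaxY 0.6928 | tΔX 2.0000 tΔY 1.1547
    t=0.6928 [y] (6,1)
    t=1.1600 [x] (5,1)
    t=1.8475 [y] (5,0) — stop
  → r_3 = 1.8475
beam 4: φ=90°, α=285°
  cosα=0.2588 sinα=-0.9659 | (6,2) | tMaxX 1.6228 tMaxY 0.6212 | tΔX 3.8637 tΔY 1.0353
    t=0.6212 [y] (6,1)
    t=1.6228 [x] (7,1)
    t=1.6564 [y] (7,0) — stop
  → r_4 = 1.6564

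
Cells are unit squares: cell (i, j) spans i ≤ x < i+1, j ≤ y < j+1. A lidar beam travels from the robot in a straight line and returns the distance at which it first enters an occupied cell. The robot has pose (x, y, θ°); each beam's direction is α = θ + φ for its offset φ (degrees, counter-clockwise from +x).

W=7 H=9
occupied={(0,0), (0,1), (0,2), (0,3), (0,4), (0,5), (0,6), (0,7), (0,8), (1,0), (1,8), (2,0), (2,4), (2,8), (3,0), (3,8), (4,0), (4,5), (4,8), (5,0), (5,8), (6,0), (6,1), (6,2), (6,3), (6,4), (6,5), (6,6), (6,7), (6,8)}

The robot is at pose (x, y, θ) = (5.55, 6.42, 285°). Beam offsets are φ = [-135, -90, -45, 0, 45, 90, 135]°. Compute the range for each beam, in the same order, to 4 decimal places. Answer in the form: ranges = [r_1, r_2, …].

ranges = [3.1600, 4.7105, 1.1000, 1.7387, 0.5196, 0.4659, 0.9000]

beam 1: φ=-135°, α=150°
  direction (-0.8660, 0.5000); cell (5,6); t to first gridline: x 0.6351, y 1.1600 (then +1.1547 / +2.0000)
    (4,6) via x @ 0.6351
    (4,7) via y @ 1.1600
    (3,7) via x @ 1.7898
    (2,7) via x @ 2.9445
    (2,8) via y @ 3.1600  # hit
  → r_1 = 3.1600
beam 2: φ=-90°, α=195°
  direction (-0.9659, -0.2588); cell (5,6); t to first gridline: x 0.5694, y 1.6228 (then +1.0353 / +3.8637)
    (4,6) via x @ 0.5694
    (3,6) via x @ 1.6047
    (3,5) via y @ 1.6228
    (2,5) via x @ 2.6400
    (1,5) via x @ 3.6752
    (0,5) via x @ 4.7105  # hit
  → r_2 = 4.7105
beam 3: φ=-45°, α=240°
  direction (-0.5000, -0.8660); cell (5,6); t to first gridline: x 1.1000, y 0.4850 (then +2.0000 / +1.1547)
    (5,5) via y @ 0.4850
    (4,5) via x @ 1.1000  # hit
  → r_3 = 1.1000
beam 4: φ=0°, α=285°
  direction (0.2588, -0.9659); cell (5,6); t to first gridline: x 1.7387, y 0.4348 (then +3.8637 / +1.0353)
    (5,5) via y @ 0.4348
    (5,4) via y @ 1.4701
    (6,4) via x @ 1.7387  # hit
  → r_4 = 1.7387
beam 5: φ=45°, α=330°
  direction (0.8660, -0.5000); cell (5,6); t to first gridline: x 0.5196, y 0.8400 (then +1.1547 / +2.0000)
    (6,6) via x @ 0.5196  # hit
  → r_5 = 0.5196
beam 6: φ=90°, α=15°
  direction (0.9659, 0.2588); cell (5,6); t to first gridline: x 0.4659, y 2.2409 (then +1.0353 / +3.8637)
    (6,6) via x @ 0.4659  # hit
  → r_6 = 0.4659
beam 7: φ=135°, α=60°
  direction (0.5000, 0.8660); cell (5,6); t to first gridline: x 0.9000, y 0.6697 (then +2.0000 / +1.1547)
    (5,7) via y @ 0.6697
    (6,7) via x @ 0.9000  # hit
  → r_7 = 0.9000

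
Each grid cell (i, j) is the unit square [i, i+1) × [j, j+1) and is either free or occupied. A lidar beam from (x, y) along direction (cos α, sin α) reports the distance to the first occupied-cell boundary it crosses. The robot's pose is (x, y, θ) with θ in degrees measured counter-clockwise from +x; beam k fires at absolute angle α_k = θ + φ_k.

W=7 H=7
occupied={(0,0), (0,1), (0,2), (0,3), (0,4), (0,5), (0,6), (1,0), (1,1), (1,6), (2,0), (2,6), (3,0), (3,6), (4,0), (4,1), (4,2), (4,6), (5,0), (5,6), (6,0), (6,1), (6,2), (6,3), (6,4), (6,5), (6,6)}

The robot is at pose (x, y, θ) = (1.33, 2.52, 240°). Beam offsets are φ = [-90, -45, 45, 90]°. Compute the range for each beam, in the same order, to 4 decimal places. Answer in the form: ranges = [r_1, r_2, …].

beam 1: φ=-90°, α=150°
  dir = (cos 150°, sin 150°) = (-0.8660, 0.5000); from cell (1,2)
  next x-line at t=0.3811, next y-line at t=0.9600; Δt_x=1.1547, Δt_y=2.0000
    x: enter (0,2) at t=0.3811 ← occupied
  → r_1 = 0.3811
beam 2: φ=-45°, α=195°
  dir = (cos 195°, sin 195°) = (-0.9659, -0.2588); from cell (1,2)
  next x-line at t=0.3416, next y-line at t=2.0091; Δt_x=1.0353, Δt_y=3.8637
    x: enter (0,2) at t=0.3416 ← occupied
  → r_2 = 0.3416
beam 3: φ=45°, α=285°
  dir = (cos 285°, sin 285°) = (0.2588, -0.9659); from cell (1,2)
  next x-line at t=2.5887, next y-line at t=0.5383; Δt_x=3.8637, Δt_y=1.0353
    y: enter (1,1) at t=0.5383 ← occupied
  → r_3 = 0.5383
beam 4: φ=90°, α=330°
  dir = (cos 330°, sin 330°) = (0.8660, -0.5000); from cell (1,2)
  next x-line at t=0.7736, next y-line at t=1.0400; Δt_x=1.1547, Δt_y=2.0000
    x: enter (2,2) at t=0.7736
    y: enter (2,1) at t=1.0400
    x: enter (3,1) at t=1.9283
    y: enter (3,0) at t=3.0400 ← occupied
  → r_4 = 3.0400

ranges = [0.3811, 0.3416, 0.5383, 3.0400]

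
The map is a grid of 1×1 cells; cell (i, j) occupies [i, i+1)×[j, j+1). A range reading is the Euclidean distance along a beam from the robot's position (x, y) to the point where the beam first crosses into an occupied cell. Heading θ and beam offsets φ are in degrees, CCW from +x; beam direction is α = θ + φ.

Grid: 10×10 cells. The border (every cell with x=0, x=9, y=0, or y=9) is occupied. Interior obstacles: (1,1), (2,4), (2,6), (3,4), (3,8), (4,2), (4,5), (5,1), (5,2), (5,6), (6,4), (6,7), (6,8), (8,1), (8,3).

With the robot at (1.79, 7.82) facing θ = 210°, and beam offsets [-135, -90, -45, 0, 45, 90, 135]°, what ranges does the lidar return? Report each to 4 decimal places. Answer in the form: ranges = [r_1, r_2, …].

beam 1: φ=-135°, α=75°
  dir = (cos 75°, sin 75°) = (0.2588, 0.9659); from cell (1,7)
  next x-line at t=0.8114, next y-line at t=0.1863; Δt_x=3.8637, Δt_y=1.0353
    y: enter (1,8) at t=0.1863
    x: enter (2,8) at t=0.8114
    y: enter (2,9) at t=1.2216 ← occupied
  → r_1 = 1.2216
beam 2: φ=-90°, α=120°
  dir = (cos 120°, sin 120°) = (-0.5000, 0.8660); from cell (1,7)
  next x-line at t=1.5800, next y-line at t=0.2078; Δt_x=2.0000, Δt_y=1.1547
    y: enter (1,8) at t=0.2078
    y: enter (1,9) at t=1.3625 ← occupied
  → r_2 = 1.3625
beam 3: φ=-45°, α=165°
  dir = (cos 165°, sin 165°) = (-0.9659, 0.2588); from cell (1,7)
  next x-line at t=0.8179, next y-line at t=0.6955; Δt_x=1.0353, Δt_y=3.8637
    y: enter (1,8) at t=0.6955
    x: enter (0,8) at t=0.8179 ← occupied
  → r_3 = 0.8179
beam 4: φ=0°, α=210°
  dir = (cos 210°, sin 210°) = (-0.8660, -0.5000); from cell (1,7)
  next x-line at t=0.9122, next y-line at t=1.6400; Δt_x=1.1547, Δt_y=2.0000
    x: enter (0,7) at t=0.9122 ← occupied
  → r_4 = 0.9122
beam 5: φ=45°, α=255°
  dir = (cos 255°, sin 255°) = (-0.2588, -0.9659); from cell (1,7)
  next x-line at t=3.0523, next y-line at t=0.8489; Δt_x=3.8637, Δt_y=1.0353
    y: enter (1,6) at t=0.8489
    y: enter (1,5) at t=1.8842
    y: enter (1,4) at t=2.9195
    x: enter (0,4) at t=3.0523 ← occupied
  → r_5 = 3.0523
beam 6: φ=90°, α=300°
  dir = (cos 300°, sin 300°) = (0.5000, -0.8660); from cell (1,7)
  next x-line at t=0.4200, next y-line at t=0.9469; Δt_x=2.0000, Δt_y=1.1547
    x: enter (2,7) at t=0.4200
    y: enter (2,6) at t=0.9469 ← occupied
  → r_6 = 0.9469
beam 7: φ=135°, α=345°
  dir = (cos 345°, sin 345°) = (0.9659, -0.2588); from cell (1,7)
  next x-line at t=0.2174, next y-line at t=3.1682; Δt_x=1.0353, Δt_y=3.8637
    x: enter (2,7) at t=0.2174
    x: enter (3,7) at t=1.2527
    x: enter (4,7) at t=2.2880
    y: enter (4,6) at t=3.1682
    x: enter (5,6) at t=3.3232 ← occupied
  → r_7 = 3.3232

ranges = [1.2216, 1.3625, 0.8179, 0.9122, 3.0523, 0.9469, 3.3232]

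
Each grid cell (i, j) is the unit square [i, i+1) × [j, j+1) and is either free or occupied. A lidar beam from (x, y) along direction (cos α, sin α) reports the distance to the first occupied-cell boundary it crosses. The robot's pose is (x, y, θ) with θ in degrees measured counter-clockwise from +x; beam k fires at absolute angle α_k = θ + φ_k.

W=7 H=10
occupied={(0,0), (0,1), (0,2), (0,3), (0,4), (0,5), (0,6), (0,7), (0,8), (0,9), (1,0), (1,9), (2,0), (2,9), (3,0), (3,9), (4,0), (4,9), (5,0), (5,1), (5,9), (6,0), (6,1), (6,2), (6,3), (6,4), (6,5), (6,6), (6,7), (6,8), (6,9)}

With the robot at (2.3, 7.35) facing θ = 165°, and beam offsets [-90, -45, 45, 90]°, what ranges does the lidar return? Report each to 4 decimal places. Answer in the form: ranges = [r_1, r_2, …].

ranges = [1.7082, 1.9053, 1.5011, 5.0228]

beam 1: φ=-90°, α=75°
  dir = (cos 75°, sin 75°) = (0.2588, 0.9659); from cell (2,7)
  next x-line at t=2.7046, next y-line at t=0.6729; Δt_x=3.8637, Δt_y=1.0353
    y: enter (2,8) at t=0.6729
    y: enter (2,9) at t=1.7082 ← occupied
  → r_1 = 1.7082
beam 2: φ=-45°, α=120°
  dir = (cos 120°, sin 120°) = (-0.5000, 0.8660); from cell (2,7)
  next x-line at t=0.6000, next y-line at t=0.7506; Δt_x=2.0000, Δt_y=1.1547
    x: enter (1,7) at t=0.6000
    y: enter (1,8) at t=0.7506
    y: enter (1,9) at t=1.9053 ← occupied
  → r_2 = 1.9053
beam 3: φ=45°, α=210°
  dir = (cos 210°, sin 210°) = (-0.8660, -0.5000); from cell (2,7)
  next x-line at t=0.3464, next y-line at t=0.7000; Δt_x=1.1547, Δt_y=2.0000
    x: enter (1,7) at t=0.3464
    y: enter (1,6) at t=0.7000
    x: enter (0,6) at t=1.5011 ← occupied
  → r_3 = 1.5011
beam 4: φ=90°, α=255°
  dir = (cos 255°, sin 255°) = (-0.2588, -0.9659); from cell (2,7)
  next x-line at t=1.1591, next y-line at t=0.3623; Δt_x=3.8637, Δt_y=1.0353
    y: enter (2,6) at t=0.3623
    x: enter (1,6) at t=1.1591
    y: enter (1,5) at t=1.3976
    y: enter (1,4) at t=2.4329
    y: enter (1,3) at t=3.4682
    y: enter (1,2) at t=4.5035
    x: enter (0,2) at t=5.0228 ← occupied
  → r_4 = 5.0228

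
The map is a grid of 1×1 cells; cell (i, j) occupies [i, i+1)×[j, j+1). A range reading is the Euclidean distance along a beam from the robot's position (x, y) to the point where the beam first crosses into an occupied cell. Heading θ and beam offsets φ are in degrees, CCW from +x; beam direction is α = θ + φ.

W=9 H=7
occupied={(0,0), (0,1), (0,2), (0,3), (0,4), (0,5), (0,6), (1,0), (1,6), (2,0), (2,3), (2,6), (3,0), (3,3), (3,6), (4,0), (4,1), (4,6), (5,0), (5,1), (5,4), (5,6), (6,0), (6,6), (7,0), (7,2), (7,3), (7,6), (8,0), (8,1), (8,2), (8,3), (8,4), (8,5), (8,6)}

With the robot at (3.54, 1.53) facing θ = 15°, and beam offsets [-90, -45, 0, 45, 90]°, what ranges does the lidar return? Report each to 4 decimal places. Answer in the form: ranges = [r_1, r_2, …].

beam 1: φ=-90°, α=285°
  cosα=0.2588 sinα=-0.9659 | (3,1) | tMaxX 1.7773 tMaxY 0.5487 | tΔX 3.8637 tΔY 1.0353
    t=0.5487 [y] (3,0) — stop
  → r_1 = 0.5487
beam 2: φ=-45°, α=330°
  cosα=0.8660 sinα=-0.5000 | (3,1) | tMaxX 0.5312 tMaxY 1.0600 | tΔX 1.1547 tΔY 2.0000
    t=0.5312 [x] (4,1) — stop
  → r_2 = 0.5312
beam 3: φ=0°, α=15°
  cosα=0.9659 sinα=0.2588 | (3,1) | tMaxX 0.4762 tMaxY 1.8159 | tΔX 1.0353 tΔY 3.8637
    t=0.4762 [x] (4,1) — stop
  → r_3 = 0.4762
beam 4: φ=45°, α=60°
  cosα=0.5000 sinα=0.8660 | (3,1) | tMaxX 0.9200 tMaxY 0.5427 | tΔX 2.0000 tΔY 1.1547
    t=0.5427 [y] (3,2)
    t=0.9200 [x] (4,2)
    t=1.6974 [y] (4,3)
    t=2.8521 [y] (4,4)
    t=2.9200 [x] (5,4) — stop
  → r_4 = 2.9200
beam 5: φ=90°, α=105°
  cosα=-0.2588 sinα=0.9659 | (3,1) | tMaxX 2.0864 tMaxY 0.4866 | tΔX 3.8637 tΔY 1.0353
    t=0.4866 [y] (3,2)
    t=1.5219 [y] (3,3) — stop
  → r_5 = 1.5219

ranges = [0.5487, 0.5312, 0.4762, 2.9200, 1.5219]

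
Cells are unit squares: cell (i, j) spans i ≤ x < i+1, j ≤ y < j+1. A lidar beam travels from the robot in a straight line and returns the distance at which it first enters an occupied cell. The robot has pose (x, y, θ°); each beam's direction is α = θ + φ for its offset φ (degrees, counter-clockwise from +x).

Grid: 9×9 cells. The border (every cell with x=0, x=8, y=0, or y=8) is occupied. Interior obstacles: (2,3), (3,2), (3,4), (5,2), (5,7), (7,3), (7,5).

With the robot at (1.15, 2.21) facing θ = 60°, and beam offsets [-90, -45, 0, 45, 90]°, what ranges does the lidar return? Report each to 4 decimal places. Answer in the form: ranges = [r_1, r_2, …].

beam 1: φ=-90°, α=330°
  d=(0.8660,-0.5000)  start (1,2)  tX=0.9815 tY=0.4200  stride 1/|dx|=1.1547 1/|dy|=2.0000
    cross y-line → (1,1), t=0.4200
    cross x-line → (2,1), t=0.9815
    cross x-line → (3,1), t=2.1362
    cross y-line → (3,0), t=2.4200 (wall)
  → r_1 = 2.4200
beam 2: φ=-45°, α=15°
  d=(0.9659,0.2588)  start (1,2)  tX=0.8800 tY=3.0523  stride 1/|dx|=1.0353 1/|dy|=3.8637
    cross x-line → (2,2), t=0.8800
    cross x-line → (3,2), t=1.9153 (wall)
  → r_2 = 1.9153
beam 3: φ=0°, α=60°
  d=(0.5000,0.8660)  start (1,2)  tX=1.7000 tY=0.9122  stride 1/|dx|=2.0000 1/|dy|=1.1547
    cross y-line → (1,3), t=0.9122
    cross x-line → (2,3), t=1.7000 (wall)
  → r_3 = 1.7000
beam 4: φ=45°, α=105°
  d=(-0.2588,0.9659)  start (1,2)  tX=0.5796 tY=0.8179  stride 1/|dx|=3.8637 1/|dy|=1.0353
    cross x-line → (0,2), t=0.5796 (wall)
  → r_4 = 0.5796
beam 5: φ=90°, α=150°
  d=(-0.8660,0.5000)  start (1,2)  tX=0.1732 tY=1.5800  stride 1/|dx|=1.1547 1/|dy|=2.0000
    cross x-line → (0,2), t=0.1732 (wall)
  → r_5 = 0.1732

ranges = [2.4200, 1.9153, 1.7000, 0.5796, 0.1732]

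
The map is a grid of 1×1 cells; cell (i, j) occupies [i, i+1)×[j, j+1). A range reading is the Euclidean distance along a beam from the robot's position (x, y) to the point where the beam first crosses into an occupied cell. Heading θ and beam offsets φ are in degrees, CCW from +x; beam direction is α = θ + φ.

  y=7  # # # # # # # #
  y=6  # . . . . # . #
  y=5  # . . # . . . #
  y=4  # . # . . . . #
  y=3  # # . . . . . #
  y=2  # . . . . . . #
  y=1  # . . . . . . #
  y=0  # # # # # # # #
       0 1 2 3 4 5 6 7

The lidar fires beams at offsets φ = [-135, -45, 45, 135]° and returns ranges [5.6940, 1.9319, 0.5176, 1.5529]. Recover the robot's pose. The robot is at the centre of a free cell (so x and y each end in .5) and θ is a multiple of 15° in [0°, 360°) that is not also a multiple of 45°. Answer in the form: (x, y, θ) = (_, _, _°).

Enumerate (i+0.5, j+0.5, θ) over the 32 free cells and 16 admissible headings. For each, cast all 4 beams and compare to the given ranges.
  (6.5, 2.5, 150°): beam 1 = 0.5176 ≠ 5.6940 ✗
  (1.5, 4.5, 105°): beam 1 = 0.5774 ≠ 5.6940 ✗
  (5.5, 2.5, 210°): beam 1 = 4.6587 ≠ 5.6940 ✗
  (6.5, 3.5, 30°): beam 1 = 2.5882 ≠ 5.6940 ✗
  …
  (5.5, 1.5, 240°): r_1=5.6940, r_2=1.9319, r_3=0.5176, r_4=1.5529 — all match ✓
Only this pose fits every beam.

(x, y, θ) = (5.5, 1.5, 240°)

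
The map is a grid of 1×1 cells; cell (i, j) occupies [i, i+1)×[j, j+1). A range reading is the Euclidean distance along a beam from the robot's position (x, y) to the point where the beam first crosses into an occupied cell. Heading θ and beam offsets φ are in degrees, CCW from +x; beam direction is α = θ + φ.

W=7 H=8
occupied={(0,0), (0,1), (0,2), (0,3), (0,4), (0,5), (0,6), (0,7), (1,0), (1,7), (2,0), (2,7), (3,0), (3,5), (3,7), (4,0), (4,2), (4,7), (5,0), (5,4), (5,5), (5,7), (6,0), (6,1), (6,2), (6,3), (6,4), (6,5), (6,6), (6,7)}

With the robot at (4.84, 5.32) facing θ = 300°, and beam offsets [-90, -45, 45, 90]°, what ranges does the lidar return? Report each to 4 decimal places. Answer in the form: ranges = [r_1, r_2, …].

ranges = [4.4341, 2.4018, 0.1656, 0.1848]

beam 1: φ=-90°, α=210°
  cosα=-0.8660 sinα=-0.5000 | (4,5) | tMaxX 0.9699 tMaxY 0.6400 | tΔX 1.1547 tΔY 2.0000
    t=0.6400 [y] (4,4)
    t=0.9699 [x] (3,4)
    t=2.1246 [x] (2,4)
    t=2.6400 [y] (2,3)
    t=3.2793 [x] (1,3)
    t=4.4341 [x] (0,3) — stop
  → r_1 = 4.4341
beam 2: φ=-45°, α=255°
  cosα=-0.2588 sinα=-0.9659 | (4,5) | tMaxX 3.2455 tMaxY 0.3313 | tΔX 3.8637 tΔY 1.0353
    t=0.3313 [y] (4,4)
    t=1.3666 [y] (4,3)
    t=2.4018 [y] (4,2) — stop
  → r_2 = 2.4018
beam 3: φ=45°, α=345°
  cosα=0.9659 sinα=-0.2588 | (4,5) | tMaxX 0.1656 tMaxY 1.2364 | tΔX 1.0353 tΔY 3.8637
    t=0.1656 [x] (5,5) — stop
  → r_3 = 0.1656
beam 4: φ=90°, α=30°
  cosα=0.8660 sinα=0.5000 | (4,5) | tMaxX 0.1848 tMaxY 1.3600 | tΔX 1.1547 tΔY 2.0000
    t=0.1848 [x] (5,5) — stop
  → r_4 = 0.1848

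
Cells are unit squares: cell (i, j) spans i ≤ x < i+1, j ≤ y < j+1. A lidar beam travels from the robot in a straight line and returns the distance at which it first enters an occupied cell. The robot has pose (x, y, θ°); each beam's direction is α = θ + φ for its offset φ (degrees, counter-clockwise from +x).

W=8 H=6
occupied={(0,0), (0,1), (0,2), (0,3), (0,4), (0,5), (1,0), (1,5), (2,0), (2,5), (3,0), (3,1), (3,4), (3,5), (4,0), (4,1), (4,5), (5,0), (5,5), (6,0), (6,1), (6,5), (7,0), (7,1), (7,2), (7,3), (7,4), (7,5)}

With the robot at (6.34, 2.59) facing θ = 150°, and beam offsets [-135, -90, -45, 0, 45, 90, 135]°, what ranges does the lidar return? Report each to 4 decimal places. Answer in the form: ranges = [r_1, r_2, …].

beam 1: φ=-135°, α=15°
  d=(0.9659,0.2588)  start (6,2)  tX=0.6833 tY=1.5841  stride 1/|dx|=1.0353 1/|dy|=3.8637
    cross x-line → (7,2), t=0.6833 (wall)
  → r_1 = 0.6833
beam 2: φ=-90°, α=60°
  d=(0.5000,0.8660)  start (6,2)  tX=1.3200 tY=0.4734  stride 1/|dx|=2.0000 1/|dy|=1.1547
    cross y-line → (6,3), t=0.4734
    cross x-line → (7,3), t=1.3200 (wall)
  → r_2 = 1.3200
beam 3: φ=-45°, α=105°
  d=(-0.2588,0.9659)  start (6,2)  tX=1.3137 tY=0.4245  stride 1/|dx|=3.8637 1/|dy|=1.0353
    cross y-line → (6,3), t=0.4245
    cross x-line → (5,3), t=1.3137
    cross y-line → (5,4), t=1.4597
    cross y-line → (5,5), t=2.4950 (wall)
  → r_3 = 2.4950
beam 4: φ=0°, α=150°
  d=(-0.8660,0.5000)  start (6,2)  tX=0.3926 tY=0.8200  stride 1/|dx|=1.1547 1/|dy|=2.0000
    cross x-line → (5,2), t=0.3926
    cross y-line → (5,3), t=0.8200
    cross x-line → (4,3), t=1.5473
    cross x-line → (3,3), t=2.7020
    cross y-line → (3,4), t=2.8200 (wall)
  → r_4 = 2.8200
beam 5: φ=45°, α=195°
  d=(-0.9659,-0.2588)  start (6,2)  tX=0.3520 tY=2.2796  stride 1/|dx|=1.0353 1/|dy|=3.8637
    cross x-line → (5,2), t=0.3520
    cross x-line → (4,2), t=1.3873
    cross y-line → (4,1), t=2.2796 (wall)
  → r_5 = 2.2796
beam 6: φ=90°, α=240°
  d=(-0.5000,-0.8660)  start (6,2)  tX=0.6800 tY=0.6813  stride 1/|dx|=2.0000 1/|dy|=1.1547
    cross x-line → (5,2), t=0.6800
    cross y-line → (5,1), t=0.6813
    cross y-line → (5,0), t=1.8360 (wall)
  → r_6 = 1.8360
beam 7: φ=135°, α=285°
  d=(0.2588,-0.9659)  start (6,2)  tX=2.5500 tY=0.6108  stride 1/|dx|=3.8637 1/|dy|=1.0353
    cross y-line → (6,1), t=0.6108 (wall)
  → r_7 = 0.6108

ranges = [0.6833, 1.3200, 2.4950, 2.8200, 2.2796, 1.8360, 0.6108]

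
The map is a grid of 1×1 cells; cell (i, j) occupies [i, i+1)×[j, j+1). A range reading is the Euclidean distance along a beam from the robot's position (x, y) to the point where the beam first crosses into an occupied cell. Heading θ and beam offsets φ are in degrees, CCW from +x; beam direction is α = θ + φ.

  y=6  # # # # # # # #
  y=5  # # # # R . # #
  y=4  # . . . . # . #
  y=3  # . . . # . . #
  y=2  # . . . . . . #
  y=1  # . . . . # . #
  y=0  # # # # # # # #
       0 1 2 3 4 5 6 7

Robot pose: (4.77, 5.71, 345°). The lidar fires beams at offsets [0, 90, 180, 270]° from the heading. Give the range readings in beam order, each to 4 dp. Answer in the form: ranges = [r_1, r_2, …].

beam 1: φ=0°, α=345°
  d=(0.9659,-0.2588)  start (4,5)  tX=0.2381 tY=2.7432  stride 1/|dx|=1.0353 1/|dy|=3.8637
    cross x-line → (5,5), t=0.2381
    cross x-line → (6,5), t=1.2734 (wall)
  → r_1 = 1.2734
beam 2: φ=90°, α=75°
  d=(0.2588,0.9659)  start (4,5)  tX=0.8887 tY=0.3002  stride 1/|dx|=3.8637 1/|dy|=1.0353
    cross y-line → (4,6), t=0.3002 (wall)
  → r_2 = 0.3002
beam 3: φ=180°, α=165°
  d=(-0.9659,0.2588)  start (4,5)  tX=0.7972 tY=1.1205  stride 1/|dx|=1.0353 1/|dy|=3.8637
    cross x-line → (3,5), t=0.7972 (wall)
  → r_3 = 0.7972
beam 4: φ=270°, α=255°
  d=(-0.2588,-0.9659)  start (4,5)  tX=2.9751 tY=0.7350  stride 1/|dx|=3.8637 1/|dy|=1.0353
    cross y-line → (4,4), t=0.7350
    cross y-line → (4,3), t=1.7703 (wall)
  → r_4 = 1.7703

ranges = [1.2734, 0.3002, 0.7972, 1.7703]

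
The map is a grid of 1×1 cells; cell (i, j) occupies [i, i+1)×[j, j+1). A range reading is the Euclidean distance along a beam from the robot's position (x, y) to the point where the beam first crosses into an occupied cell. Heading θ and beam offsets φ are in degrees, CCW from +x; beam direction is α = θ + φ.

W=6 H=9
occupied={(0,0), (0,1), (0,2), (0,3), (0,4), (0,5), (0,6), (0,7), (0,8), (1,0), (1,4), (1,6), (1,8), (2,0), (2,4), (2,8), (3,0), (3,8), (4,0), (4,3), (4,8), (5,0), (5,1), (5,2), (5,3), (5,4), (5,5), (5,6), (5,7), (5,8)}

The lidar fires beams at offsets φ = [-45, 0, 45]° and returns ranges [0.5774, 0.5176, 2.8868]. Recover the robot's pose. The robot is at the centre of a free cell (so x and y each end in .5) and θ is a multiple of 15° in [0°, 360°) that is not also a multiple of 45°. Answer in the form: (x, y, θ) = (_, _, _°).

(x, y, θ) = (2.5, 5.5, 285°)

Enumerate (i+0.5, j+0.5, θ) over the 24 free cells and 16 admissible headings. For each, cast all 3 beams and compare to the given ranges.
  (3.5, 6.5, 165°): beam 1 = 1.7321 ≠ 0.5774 ✗
  (4.5, 4.5, 150°): beam 1 = 3.6235 ≠ 0.5774 ✗
  (3.5, 2.5, 120°): beam 1 = 5.6940 ≠ 0.5774 ✗
  …
  (2.5, 5.5, 285°): r_1=0.5774, r_2=0.5176, r_3=2.8868 — all match ✓
Unique over the lattice → pose = (2.5, 5.5, 285°).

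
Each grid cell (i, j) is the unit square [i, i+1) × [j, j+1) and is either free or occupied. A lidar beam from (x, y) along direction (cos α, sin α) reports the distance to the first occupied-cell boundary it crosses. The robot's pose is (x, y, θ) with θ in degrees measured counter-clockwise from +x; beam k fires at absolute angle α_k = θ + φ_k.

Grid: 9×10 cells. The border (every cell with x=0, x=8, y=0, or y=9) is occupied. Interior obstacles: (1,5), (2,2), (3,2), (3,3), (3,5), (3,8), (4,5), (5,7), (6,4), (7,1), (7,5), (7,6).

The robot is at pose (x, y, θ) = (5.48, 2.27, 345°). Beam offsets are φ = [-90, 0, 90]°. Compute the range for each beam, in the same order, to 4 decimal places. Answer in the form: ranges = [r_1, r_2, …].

ranges = [1.3148, 1.5736, 2.0091]

beam 1: φ=-90°, α=255°
  direction (-0.2588, -0.9659); cell (5,2); t to first gridline: x 1.8546, y 0.2795 (then +3.8637 / +1.0353)
    (5,1) via y @ 0.2795
    (5,0) via y @ 1.3148  # hit
  → r_1 = 1.3148
beam 2: φ=0°, α=345°
  direction (0.9659, -0.2588); cell (5,2); t to first gridline: x 0.5383, y 1.0432 (then +1.0353 / +3.8637)
    (6,2) via x @ 0.5383
    (6,1) via y @ 1.0432
    (7,1) via x @ 1.5736  # hit
  → r_2 = 1.5736
beam 3: φ=90°, α=75°
  direction (0.2588, 0.9659); cell (5,2); t to first gridline: x 2.0091, y 0.7558 (then +3.8637 / +1.0353)
    (5,3) via y @ 0.7558
    (5,4) via y @ 1.7910
    (6,4) via x @ 2.0091  # hit
  → r_3 = 2.0091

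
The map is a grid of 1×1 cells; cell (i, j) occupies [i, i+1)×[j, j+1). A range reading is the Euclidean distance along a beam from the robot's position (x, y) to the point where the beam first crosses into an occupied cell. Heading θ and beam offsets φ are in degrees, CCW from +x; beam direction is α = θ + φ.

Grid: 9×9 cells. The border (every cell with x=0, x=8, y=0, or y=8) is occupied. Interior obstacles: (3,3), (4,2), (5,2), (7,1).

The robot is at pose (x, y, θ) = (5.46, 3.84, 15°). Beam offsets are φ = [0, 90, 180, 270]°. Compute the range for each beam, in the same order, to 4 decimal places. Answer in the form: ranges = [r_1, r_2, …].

beam 1: φ=0°, α=15°
  cosα=0.9659 sinα=0.2588 | (5,3) | tMaxX 0.5590 tMaxY 0.6182 | tΔX 1.0353 tΔY 3.8637
    t=0.5590 [x] (6,3)
    t=0.6182 [y] (6,4)
    t=1.5943 [x] (7,4)
    t=2.6296 [x] (8,4) — stop
  → r_1 = 2.6296
beam 2: φ=90°, α=105°
  cosα=-0.2588 sinα=0.9659 | (5,3) | tMaxX 1.7773 tMaxY 0.1656 | tΔX 3.8637 tΔY 1.0353
    t=0.1656 [y] (5,4)
    t=1.2009 [y] (5,5)
    t=1.7773 [x] (4,5)
    t=2.2362 [y] (4,6)
    t=3.2715 [y] (4,7)
    t=4.3067 [y] (4,8) — stop
  → r_2 = 4.3067
beam 3: φ=180°, α=195°
  cosα=-0.9659 sinα=-0.2588 | (5,3) | tMaxX 0.4762 tMaxY 3.2455 | tΔX 1.0353 tΔY 3.8637
    t=0.4762 [x] (4,3)
    t=1.5115 [x] (3,3) — stop
  → r_3 = 1.5115
beam 4: φ=270°, α=285°
  cosα=0.2588 sinα=-0.9659 | (5,3) | tMaxX 2.0864 tMaxY 0.8696 | tΔX 3.8637 tΔY 1.0353
    t=0.8696 [y] (5,2) — stop
  → r_4 = 0.8696

ranges = [2.6296, 4.3067, 1.5115, 0.8696]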